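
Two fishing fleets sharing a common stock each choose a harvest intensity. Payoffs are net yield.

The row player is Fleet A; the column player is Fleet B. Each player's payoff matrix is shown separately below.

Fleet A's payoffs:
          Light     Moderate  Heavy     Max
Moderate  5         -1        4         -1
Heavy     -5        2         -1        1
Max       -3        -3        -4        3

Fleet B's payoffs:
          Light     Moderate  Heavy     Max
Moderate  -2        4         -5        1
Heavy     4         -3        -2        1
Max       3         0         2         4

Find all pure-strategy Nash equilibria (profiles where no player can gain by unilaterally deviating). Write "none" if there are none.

(Moderate, Light): Fleet B can switch to Moderate (-2 → 4). Not NE.
(Moderate, Moderate): Fleet A can switch to Heavy (-1 → 2). Not NE.
(Moderate, Heavy): Fleet B can switch to Light (-5 → -2). Not NE.
(Moderate, Max): Fleet A can switch to Heavy (-1 → 1). Not NE.
(Heavy, Light): Fleet A can switch to Moderate (-5 → 5). Not NE.
(Heavy, Moderate): Fleet B can switch to Light (-3 → 4). Not NE.
(Max, Max): Fleet A gets 3, best alternative 1; Fleet B gets 4, best alternative 3. No profitable deviation — NE.
(The remaining 5 profiles each have a profitable deviation by the same check.)

The unique pure-strategy Nash equilibrium is (Max, Max).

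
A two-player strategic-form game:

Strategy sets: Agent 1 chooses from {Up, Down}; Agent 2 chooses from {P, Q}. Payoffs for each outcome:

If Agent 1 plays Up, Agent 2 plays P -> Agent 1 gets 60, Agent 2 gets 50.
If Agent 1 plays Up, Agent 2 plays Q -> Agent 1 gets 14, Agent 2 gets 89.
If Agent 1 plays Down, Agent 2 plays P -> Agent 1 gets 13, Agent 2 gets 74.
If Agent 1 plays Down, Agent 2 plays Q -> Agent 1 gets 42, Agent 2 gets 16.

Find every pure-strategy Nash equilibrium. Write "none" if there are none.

There is no pure-strategy Nash equilibrium.

Check each profile: it is a Nash equilibrium iff no player can strictly gain by switching unilaterally.
(Up, P): Agent 2 can switch to Q (50 → 89). Not NE.
(Up, Q): Agent 1 can switch to Down (14 → 42). Not NE.
(Down, P): Agent 1 can switch to Up (13 → 60). Not NE.
(Down, Q): Agent 2 can switch to P (16 → 74). Not NE.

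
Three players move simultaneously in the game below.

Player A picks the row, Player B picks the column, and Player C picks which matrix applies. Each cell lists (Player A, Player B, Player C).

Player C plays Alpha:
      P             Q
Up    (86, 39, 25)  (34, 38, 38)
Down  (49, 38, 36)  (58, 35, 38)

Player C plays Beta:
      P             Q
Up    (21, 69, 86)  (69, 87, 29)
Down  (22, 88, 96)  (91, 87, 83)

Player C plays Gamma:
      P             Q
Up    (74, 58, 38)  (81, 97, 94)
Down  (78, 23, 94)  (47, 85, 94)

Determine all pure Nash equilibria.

(Up, P, Alpha): Player C can switch to Beta (25 → 86). Not NE.
(Up, P, Beta): Player A can switch to Down (21 → 22). Not NE.
(Up, P, Gamma): Player A can switch to Down (74 → 78). Not NE.
(Up, Q, Alpha): Player A can switch to Down (34 → 58). Not NE.
(Up, Q, Beta): Player A can switch to Down (69 → 91). Not NE.
(Up, Q, Gamma): Player A gets 81, best alternative 47; Player B gets 97, best alternative 58; Player C gets 94, best alternative 38. No profitable deviation — NE.
(Down, P, Alpha): Player A can switch to Up (49 → 86). Not NE.
(Down, P, Beta): Player A gets 22, best alternative 21; Player B gets 88, best alternative 87; Player C gets 96, best alternative 94. No profitable deviation — NE.
(Down, P, Gamma): Player B can switch to Q (23 → 85). Not NE.
(Down, Q, Alpha): Player B can switch to P (35 → 38). Not NE.
(Down, Q, Beta): Player B can switch to P (87 → 88). Not NE.
(Down, Q, Gamma): Player A can switch to Up (47 → 81). Not NE.

The pure Nash equilibria are (Up, Q, Gamma), (Down, P, Beta).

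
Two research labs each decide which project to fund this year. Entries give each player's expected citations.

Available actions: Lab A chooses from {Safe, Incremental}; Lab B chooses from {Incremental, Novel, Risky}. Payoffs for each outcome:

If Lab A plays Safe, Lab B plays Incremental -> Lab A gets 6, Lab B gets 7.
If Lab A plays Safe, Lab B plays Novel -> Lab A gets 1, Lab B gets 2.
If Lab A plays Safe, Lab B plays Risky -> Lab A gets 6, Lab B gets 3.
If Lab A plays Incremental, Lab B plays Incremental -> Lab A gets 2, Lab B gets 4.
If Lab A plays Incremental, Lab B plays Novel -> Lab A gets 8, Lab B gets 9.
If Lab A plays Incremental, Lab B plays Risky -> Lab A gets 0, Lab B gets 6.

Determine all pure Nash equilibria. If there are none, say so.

(Safe, Incremental): Lab A gets 6, best alternative 2; Lab B gets 7, best alternative 3. No profitable deviation — NE.
(Safe, Novel): Lab A can switch to Incremental (1 → 8). Not NE.
(Safe, Risky): Lab B can switch to Incremental (3 → 7). Not NE.
(Incremental, Incremental): Lab A can switch to Safe (2 → 6). Not NE.
(Incremental, Novel): Lab A gets 8, best alternative 1; Lab B gets 9, best alternative 6. No profitable deviation — NE.
(Incremental, Risky): Lab A can switch to Safe (0 → 6). Not NE.

The pure Nash equilibria are (Safe, Incremental); (Incremental, Novel).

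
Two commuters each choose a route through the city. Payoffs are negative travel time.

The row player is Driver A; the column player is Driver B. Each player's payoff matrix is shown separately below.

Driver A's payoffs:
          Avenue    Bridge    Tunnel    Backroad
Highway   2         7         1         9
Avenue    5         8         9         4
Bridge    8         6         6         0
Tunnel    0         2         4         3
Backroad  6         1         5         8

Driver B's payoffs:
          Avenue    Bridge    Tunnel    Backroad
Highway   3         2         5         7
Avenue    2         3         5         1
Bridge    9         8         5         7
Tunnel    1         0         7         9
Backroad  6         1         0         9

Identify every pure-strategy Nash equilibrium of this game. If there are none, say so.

Driver A against Avenue: payoffs 2, 5, 8, 0, 6 → best response Bridge.
Driver A against Bridge: payoffs 7, 8, 6, 2, 1 → best response Avenue.
Driver A against Tunnel: payoffs 1, 9, 6, 4, 5 → best response Avenue.
Driver A against Backroad: payoffs 9, 4, 0, 3, 8 → best response Highway.
Driver B against Highway: payoffs 3, 2, 5, 7 → best response Backroad.
Driver B against Avenue: payoffs 2, 3, 5, 1 → best response Tunnel.
Driver B against Bridge: payoffs 9, 8, 5, 7 → best response Avenue.
Driver B against Tunnel: payoffs 1, 0, 7, 9 → best response Backroad.
Driver B against Backroad: payoffs 6, 1, 0, 9 → best response Backroad.
Mutual best responses: (Highway, Backroad); (Avenue, Tunnel); (Bridge, Avenue).

Pure-strategy Nash equilibria: (Highway, Backroad) and (Avenue, Tunnel) and (Bridge, Avenue)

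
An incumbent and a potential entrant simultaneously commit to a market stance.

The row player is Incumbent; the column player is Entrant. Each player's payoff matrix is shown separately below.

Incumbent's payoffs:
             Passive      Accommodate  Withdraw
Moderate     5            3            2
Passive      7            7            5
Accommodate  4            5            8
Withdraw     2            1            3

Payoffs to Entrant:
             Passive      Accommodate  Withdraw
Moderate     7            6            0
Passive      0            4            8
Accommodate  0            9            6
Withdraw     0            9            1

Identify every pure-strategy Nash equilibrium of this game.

There is no pure-strategy Nash equilibrium.

Check each profile: it is a Nash equilibrium iff no player can strictly gain by switching unilaterally.
(Moderate, Passive): Incumbent can switch to Passive (5 → 7). Not NE.
(Moderate, Accommodate): Incumbent can switch to Passive (3 → 7). Not NE.
(Moderate, Withdraw): Incumbent can switch to Passive (2 → 5). Not NE.
(Passive, Passive): Entrant can switch to Accommodate (0 → 4). Not NE.
(Passive, Accommodate): Entrant can switch to Withdraw (4 → 8). Not NE.
(Passive, Withdraw): Incumbent can switch to Accommodate (5 → 8). Not NE.
(Accommodate, Passive): Incumbent can switch to Moderate (4 → 5). Not NE.
(Accommodate, Accommodate): Incumbent can switch to Passive (5 → 7). Not NE.
(Accommodate, Withdraw): Entrant can switch to Accommodate (6 → 9). Not NE.
(Withdraw, Passive): Incumbent can switch to Moderate (2 → 5). Not NE.
(Withdraw, Accommodate): Incumbent can switch to Moderate (1 → 3). Not NE.
(Withdraw, Withdraw): Incumbent can switch to Passive (3 → 5). Not NE.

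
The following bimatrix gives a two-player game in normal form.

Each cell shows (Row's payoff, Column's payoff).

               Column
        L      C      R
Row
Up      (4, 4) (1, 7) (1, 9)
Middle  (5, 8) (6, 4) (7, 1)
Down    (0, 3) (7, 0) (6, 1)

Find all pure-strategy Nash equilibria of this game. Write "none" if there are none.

Check each profile: it is a Nash equilibrium iff no player can strictly gain by switching unilaterally.
(Up, L): Row can switch to Middle (4 → 5). Not NE.
(Up, C): Row can switch to Middle (1 → 6). Not NE.
(Up, R): Row can switch to Middle (1 → 7). Not NE.
(Middle, L): Row gets 5, best alternative 4; Column gets 8, best alternative 4. No profitable deviation — NE.
(Middle, C): Row can switch to Down (6 → 7). Not NE.
(Middle, R): Column can switch to L (1 → 8). Not NE.
(Down, L): Row can switch to Up (0 → 4). Not NE.
(Down, C): Column can switch to L (0 → 3). Not NE.
(Down, R): Row can switch to Middle (6 → 7). Not NE.

(Middle, L)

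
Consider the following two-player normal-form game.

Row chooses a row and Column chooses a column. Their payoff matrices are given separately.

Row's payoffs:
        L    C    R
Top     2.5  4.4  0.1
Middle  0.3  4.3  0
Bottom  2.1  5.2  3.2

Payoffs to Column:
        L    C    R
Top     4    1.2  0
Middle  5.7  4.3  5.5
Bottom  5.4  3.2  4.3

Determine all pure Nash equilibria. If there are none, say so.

(Top, L)

Row against L: payoffs 2.5, 0.3, 2.1 → best response Top.
Row against C: payoffs 4.4, 4.3, 5.2 → best response Bottom.
Row against R: payoffs 0.1, 0, 3.2 → best response Bottom.
Column against Top: payoffs 4, 1.2, 0 → best response L.
Column against Middle: payoffs 5.7, 4.3, 5.5 → best response L.
Column against Bottom: payoffs 5.4, 3.2, 4.3 → best response L.
Mutual best responses: (Top, L).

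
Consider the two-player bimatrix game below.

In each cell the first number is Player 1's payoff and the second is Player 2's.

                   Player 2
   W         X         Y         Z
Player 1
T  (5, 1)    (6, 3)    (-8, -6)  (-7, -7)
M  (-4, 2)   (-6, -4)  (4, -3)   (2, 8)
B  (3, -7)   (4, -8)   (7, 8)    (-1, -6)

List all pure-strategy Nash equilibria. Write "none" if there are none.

Pure-strategy Nash equilibria: (T, X), (M, Z), (B, Y)

Player 1 against W: payoffs 5, -4, 3 → best response T.
Player 1 against X: payoffs 6, -6, 4 → best response T.
Player 1 against Y: payoffs -8, 4, 7 → best response B.
Player 1 against Z: payoffs -7, 2, -1 → best response M.
Player 2 against T: payoffs 1, 3, -6, -7 → best response X.
Player 2 against M: payoffs 2, -4, -3, 8 → best response Z.
Player 2 against B: payoffs -7, -8, 8, -6 → best response Y.
Mutual best responses: (T, X); (M, Z); (B, Y).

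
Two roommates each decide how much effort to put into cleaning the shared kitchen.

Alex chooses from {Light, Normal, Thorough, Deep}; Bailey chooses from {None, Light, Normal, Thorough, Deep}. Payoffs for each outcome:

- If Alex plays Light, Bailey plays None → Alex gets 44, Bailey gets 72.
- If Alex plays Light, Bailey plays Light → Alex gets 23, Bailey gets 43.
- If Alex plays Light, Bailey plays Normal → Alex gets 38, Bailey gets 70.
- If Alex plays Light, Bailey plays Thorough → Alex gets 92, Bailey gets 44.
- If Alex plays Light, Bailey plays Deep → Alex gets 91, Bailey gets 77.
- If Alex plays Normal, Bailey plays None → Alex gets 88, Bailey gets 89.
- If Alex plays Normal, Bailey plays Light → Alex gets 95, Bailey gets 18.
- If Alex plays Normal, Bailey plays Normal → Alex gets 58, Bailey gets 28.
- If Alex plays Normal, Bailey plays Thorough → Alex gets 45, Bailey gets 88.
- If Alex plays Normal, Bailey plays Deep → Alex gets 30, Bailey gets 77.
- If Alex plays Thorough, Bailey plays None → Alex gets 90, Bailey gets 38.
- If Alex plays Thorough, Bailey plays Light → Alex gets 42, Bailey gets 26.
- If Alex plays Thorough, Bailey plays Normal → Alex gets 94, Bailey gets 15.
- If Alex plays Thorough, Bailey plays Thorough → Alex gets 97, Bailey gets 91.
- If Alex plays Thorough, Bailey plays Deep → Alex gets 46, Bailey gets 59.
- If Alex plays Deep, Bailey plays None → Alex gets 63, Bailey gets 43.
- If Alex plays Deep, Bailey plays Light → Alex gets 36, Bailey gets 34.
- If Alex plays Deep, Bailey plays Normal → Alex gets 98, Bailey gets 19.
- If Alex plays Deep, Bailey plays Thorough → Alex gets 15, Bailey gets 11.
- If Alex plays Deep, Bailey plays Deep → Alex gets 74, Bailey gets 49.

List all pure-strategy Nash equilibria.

(Light, None): Alex can switch to Normal (44 → 88). Not NE.
(Light, Light): Alex can switch to Normal (23 → 95). Not NE.
(Light, Normal): Alex can switch to Normal (38 → 58). Not NE.
(Light, Thorough): Alex can switch to Thorough (92 → 97). Not NE.
(Light, Deep): Alex gets 91, best alternative 74; Bailey gets 77, best alternative 72. No profitable deviation — NE.
(Normal, None): Alex can switch to Thorough (88 → 90). Not NE.
(Normal, Light): Bailey can switch to None (18 → 89). Not NE.
(Thorough, Thorough): Alex gets 97, best alternative 92; Bailey gets 91, best alternative 59. No profitable deviation — NE.
(The remaining 12 profiles each have a profitable deviation by the same check.)

The pure Nash equilibria are (Light, Deep) and (Thorough, Thorough).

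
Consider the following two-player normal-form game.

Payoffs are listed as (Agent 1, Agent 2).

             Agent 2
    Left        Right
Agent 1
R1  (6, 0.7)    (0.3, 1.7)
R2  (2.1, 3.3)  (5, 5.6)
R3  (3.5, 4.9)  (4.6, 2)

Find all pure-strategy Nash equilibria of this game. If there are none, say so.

For each strategy profile, look for a profitable unilateral deviation.
(R1, Left): Agent 2 can switch to Right (0.7 → 1.7). Not NE.
(R1, Right): Agent 1 can switch to R2 (0.3 → 5). Not NE.
(R2, Left): Agent 1 can switch to R1 (2.1 → 6). Not NE.
(R2, Right): Agent 1 gets 5, best alternative 4.6; Agent 2 gets 5.6, best alternative 3.3. No profitable deviation — NE.
(R3, Left): Agent 1 can switch to R1 (3.5 → 6). Not NE.
(R3, Right): Agent 1 can switch to R2 (4.6 → 5). Not NE.

The unique pure-strategy Nash equilibrium is (R2, Right).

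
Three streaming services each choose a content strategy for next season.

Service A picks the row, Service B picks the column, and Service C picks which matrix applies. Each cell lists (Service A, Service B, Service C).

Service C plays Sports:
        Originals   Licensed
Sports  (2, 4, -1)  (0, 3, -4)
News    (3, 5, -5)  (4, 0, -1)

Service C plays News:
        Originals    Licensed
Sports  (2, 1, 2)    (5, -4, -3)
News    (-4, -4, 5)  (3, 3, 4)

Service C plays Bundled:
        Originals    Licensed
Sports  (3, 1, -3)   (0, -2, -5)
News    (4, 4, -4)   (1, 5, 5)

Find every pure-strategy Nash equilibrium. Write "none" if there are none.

(Sports, Originals, Sports): Service A can switch to News (2 → 3). Not NE.
(Sports, Originals, News): Service A gets 2, best alternative -4; Service B gets 1, best alternative -4; Service C gets 2, best alternative -1. No profitable deviation — NE.
(Sports, Originals, Bundled): Service A can switch to News (3 → 4). Not NE.
(Sports, Licensed, Sports): Service A can switch to News (0 → 4). Not NE.
(Sports, Licensed, News): Service B can switch to Originals (-4 → 1). Not NE.
(Sports, Licensed, Bundled): Service A can switch to News (0 → 1). Not NE.
(News, Originals, Sports): Service C can switch to News (-5 → 5). Not NE.
(News, Originals, News): Service A can switch to Sports (-4 → 2). Not NE.
(News, Originals, Bundled): Service B can switch to Licensed (4 → 5). Not NE.
(News, Licensed, Sports): Service B can switch to Originals (0 → 5). Not NE.
(News, Licensed, News): Service A can switch to Sports (3 → 5). Not NE.
(News, Licensed, Bundled): Service A gets 1, best alternative 0; Service B gets 5, best alternative 4; Service C gets 5, best alternative 4. No profitable deviation — NE.

(Sports, Originals, News); (News, Licensed, Bundled)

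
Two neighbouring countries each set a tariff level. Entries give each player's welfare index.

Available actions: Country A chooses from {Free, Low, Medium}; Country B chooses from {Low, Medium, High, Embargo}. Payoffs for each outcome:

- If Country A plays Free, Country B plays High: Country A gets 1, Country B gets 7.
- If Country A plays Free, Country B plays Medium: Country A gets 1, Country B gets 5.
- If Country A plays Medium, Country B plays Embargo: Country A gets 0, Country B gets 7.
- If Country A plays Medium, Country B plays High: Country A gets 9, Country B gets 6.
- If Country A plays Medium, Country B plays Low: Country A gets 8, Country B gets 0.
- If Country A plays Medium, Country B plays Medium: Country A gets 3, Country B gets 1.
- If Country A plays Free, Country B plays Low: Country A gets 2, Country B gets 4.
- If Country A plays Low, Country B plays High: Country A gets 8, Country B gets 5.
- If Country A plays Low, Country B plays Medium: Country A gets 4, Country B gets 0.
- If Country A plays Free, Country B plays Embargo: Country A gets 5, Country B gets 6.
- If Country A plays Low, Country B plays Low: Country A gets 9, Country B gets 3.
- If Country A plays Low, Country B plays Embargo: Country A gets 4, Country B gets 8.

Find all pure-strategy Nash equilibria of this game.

This game has no pure Nash equilibrium.

Mark each player's best response to every combination of opponents' strategies; a profile where every player is best-responding is a pure Nash equilibrium.
Country A against Low: payoffs 2, 9, 8 → best response Low.
Country A against Medium: payoffs 1, 4, 3 → best response Low.
Country A against High: payoffs 1, 8, 9 → best response Medium.
Country A against Embargo: payoffs 5, 4, 0 → best response Free.
Country B against Free: payoffs 4, 5, 7, 6 → best response High.
Country B against Low: payoffs 3, 0, 5, 8 → best response Embargo.
Country B against Medium: payoffs 0, 1, 6, 7 → best response Embargo.
No profile is a mutual best response for all players.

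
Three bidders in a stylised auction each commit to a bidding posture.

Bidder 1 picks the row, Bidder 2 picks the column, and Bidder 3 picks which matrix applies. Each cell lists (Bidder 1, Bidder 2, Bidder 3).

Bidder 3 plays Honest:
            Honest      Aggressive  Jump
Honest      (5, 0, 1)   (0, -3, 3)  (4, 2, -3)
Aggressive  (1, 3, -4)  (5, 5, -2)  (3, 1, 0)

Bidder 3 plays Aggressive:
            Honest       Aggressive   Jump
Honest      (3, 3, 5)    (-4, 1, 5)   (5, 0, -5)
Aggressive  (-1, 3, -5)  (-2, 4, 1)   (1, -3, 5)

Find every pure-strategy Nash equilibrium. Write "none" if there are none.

(Honest, Honest, Aggressive), (Honest, Jump, Honest), (Aggressive, Aggressive, Aggressive)

(Honest, Honest, Honest): Bidder 2 can switch to Jump (0 → 2). Not NE.
(Honest, Honest, Aggressive): Bidder 1 gets 3, best alternative -1; Bidder 2 gets 3, best alternative 1; Bidder 3 gets 5, best alternative 1. No profitable deviation — NE.
(Honest, Aggressive, Honest): Bidder 1 can switch to Aggressive (0 → 5). Not NE.
(Honest, Aggressive, Aggressive): Bidder 1 can switch to Aggressive (-4 → -2). Not NE.
(Honest, Jump, Honest): Bidder 1 gets 4, best alternative 3; Bidder 2 gets 2, best alternative 0; Bidder 3 gets -3, best alternative -5. No profitable deviation — NE.
(Honest, Jump, Aggressive): Bidder 2 can switch to Honest (0 → 3). Not NE.
(Aggressive, Honest, Honest): Bidder 1 can switch to Honest (1 → 5). Not NE.
(Aggressive, Honest, Aggressive): Bidder 1 can switch to Honest (-1 → 3). Not NE.
(Aggressive, Aggressive, Aggressive): Bidder 1 gets -2, best alternative -4; Bidder 2 gets 4, best alternative 3; Bidder 3 gets 1, best alternative -2. No profitable deviation — NE.
(The remaining 3 profiles each have a profitable deviation by the same check.)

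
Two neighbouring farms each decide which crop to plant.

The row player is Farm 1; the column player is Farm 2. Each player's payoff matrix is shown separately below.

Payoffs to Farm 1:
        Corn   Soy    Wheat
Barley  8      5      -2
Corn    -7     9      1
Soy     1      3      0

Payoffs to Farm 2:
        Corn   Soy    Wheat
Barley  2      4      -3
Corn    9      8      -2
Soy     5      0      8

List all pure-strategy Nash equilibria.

There is no pure-strategy Nash equilibrium.

Farm 1 against Corn: payoffs 8, -7, 1 → best response Barley.
Farm 1 against Soy: payoffs 5, 9, 3 → best response Corn.
Farm 1 against Wheat: payoffs -2, 1, 0 → best response Corn.
Farm 2 against Barley: payoffs 2, 4, -3 → best response Soy.
Farm 2 against Corn: payoffs 9, 8, -2 → best response Corn.
Farm 2 against Soy: payoffs 5, 0, 8 → best response Wheat.
No profile is a mutual best response for all players.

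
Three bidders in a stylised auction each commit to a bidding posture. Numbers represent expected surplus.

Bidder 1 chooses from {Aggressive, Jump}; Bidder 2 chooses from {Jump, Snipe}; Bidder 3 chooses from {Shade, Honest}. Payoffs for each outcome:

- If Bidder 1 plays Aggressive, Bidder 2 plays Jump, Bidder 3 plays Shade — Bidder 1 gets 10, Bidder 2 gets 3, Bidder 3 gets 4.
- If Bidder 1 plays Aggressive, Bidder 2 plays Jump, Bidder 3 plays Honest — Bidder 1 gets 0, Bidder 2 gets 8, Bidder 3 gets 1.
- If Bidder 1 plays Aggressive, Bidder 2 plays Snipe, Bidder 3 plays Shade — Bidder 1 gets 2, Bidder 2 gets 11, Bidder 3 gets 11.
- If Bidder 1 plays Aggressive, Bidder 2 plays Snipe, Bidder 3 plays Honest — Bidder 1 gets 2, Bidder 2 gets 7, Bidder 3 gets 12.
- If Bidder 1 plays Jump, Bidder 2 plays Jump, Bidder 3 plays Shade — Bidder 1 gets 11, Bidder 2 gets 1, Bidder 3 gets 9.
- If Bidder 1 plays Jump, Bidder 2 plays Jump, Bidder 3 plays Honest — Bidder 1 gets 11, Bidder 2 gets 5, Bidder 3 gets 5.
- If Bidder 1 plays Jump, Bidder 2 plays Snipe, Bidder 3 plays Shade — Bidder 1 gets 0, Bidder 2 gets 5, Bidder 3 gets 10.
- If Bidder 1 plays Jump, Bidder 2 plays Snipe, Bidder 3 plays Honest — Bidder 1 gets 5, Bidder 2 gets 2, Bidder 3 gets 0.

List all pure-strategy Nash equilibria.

This game has no pure Nash equilibrium.

(Aggressive, Jump, Shade): Bidder 1 can switch to Jump (10 → 11). Not NE.
(Aggressive, Jump, Honest): Bidder 1 can switch to Jump (0 → 11). Not NE.
(Aggressive, Snipe, Shade): Bidder 3 can switch to Honest (11 → 12). Not NE.
(Aggressive, Snipe, Honest): Bidder 1 can switch to Jump (2 → 5). Not NE.
(Jump, Jump, Shade): Bidder 2 can switch to Snipe (1 → 5). Not NE.
(Jump, Jump, Honest): Bidder 3 can switch to Shade (5 → 9). Not NE.
(Jump, Snipe, Shade): Bidder 1 can switch to Aggressive (0 → 2). Not NE.
(Jump, Snipe, Honest): Bidder 2 can switch to Jump (2 → 5). Not NE.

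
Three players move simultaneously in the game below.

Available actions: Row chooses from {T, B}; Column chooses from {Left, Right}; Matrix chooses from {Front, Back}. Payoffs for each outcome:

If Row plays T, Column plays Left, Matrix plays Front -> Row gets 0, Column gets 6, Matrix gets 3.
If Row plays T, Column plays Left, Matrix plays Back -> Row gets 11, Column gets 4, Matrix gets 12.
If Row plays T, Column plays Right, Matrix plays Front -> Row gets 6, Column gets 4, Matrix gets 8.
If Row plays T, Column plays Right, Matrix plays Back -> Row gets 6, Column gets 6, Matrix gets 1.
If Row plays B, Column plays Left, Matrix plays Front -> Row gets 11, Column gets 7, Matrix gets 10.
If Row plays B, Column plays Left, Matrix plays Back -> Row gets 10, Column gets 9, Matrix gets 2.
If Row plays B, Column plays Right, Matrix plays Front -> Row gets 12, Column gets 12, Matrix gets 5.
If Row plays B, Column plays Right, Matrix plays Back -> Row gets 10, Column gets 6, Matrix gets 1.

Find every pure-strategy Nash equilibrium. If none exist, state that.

For each strategy profile, look for a profitable unilateral deviation.
(T, Left, Front): Row can switch to B (0 → 11). Not NE.
(T, Left, Back): Column can switch to Right (4 → 6). Not NE.
(T, Right, Front): Row can switch to B (6 → 12). Not NE.
(T, Right, Back): Row can switch to B (6 → 10). Not NE.
(B, Left, Front): Column can switch to Right (7 → 12). Not NE.
(B, Left, Back): Row can switch to T (10 → 11). Not NE.
(B, Right, Front): Row gets 12, best alternative 6; Column gets 12, best alternative 7; Matrix gets 5, best alternative 1. No profitable deviation — NE.
(B, Right, Back): Column can switch to Left (6 → 9). Not NE.

(B, Right, Front)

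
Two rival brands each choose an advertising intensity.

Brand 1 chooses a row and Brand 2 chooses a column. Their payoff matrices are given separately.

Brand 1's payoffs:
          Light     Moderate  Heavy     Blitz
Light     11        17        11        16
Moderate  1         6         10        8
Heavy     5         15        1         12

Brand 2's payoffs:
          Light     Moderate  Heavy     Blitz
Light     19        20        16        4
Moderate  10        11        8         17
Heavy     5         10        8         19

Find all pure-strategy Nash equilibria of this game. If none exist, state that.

Pure NE: (Light, Moderate)

For each strategy profile, look for a profitable unilateral deviation.
(Light, Light): Brand 2 can switch to Moderate (19 → 20). Not NE.
(Light, Moderate): Brand 1 gets 17, best alternative 15; Brand 2 gets 20, best alternative 19. No profitable deviation — NE.
(Light, Heavy): Brand 2 can switch to Light (16 → 19). Not NE.
(Light, Blitz): Brand 2 can switch to Light (4 → 19). Not NE.
(Moderate, Light): Brand 1 can switch to Light (1 → 11). Not NE.
(Moderate, Moderate): Brand 1 can switch to Light (6 → 17). Not NE.
(Moderate, Heavy): Brand 1 can switch to Light (10 → 11). Not NE.
(Moderate, Blitz): Brand 1 can switch to Light (8 → 16). Not NE.
(Heavy, Light): Brand 1 can switch to Light (5 → 11). Not NE.
(Heavy, Moderate): Brand 1 can switch to Light (15 → 17). Not NE.
(Heavy, Heavy): Brand 1 can switch to Light (1 → 11). Not NE.
(Heavy, Blitz): Brand 1 can switch to Light (12 → 16). Not NE.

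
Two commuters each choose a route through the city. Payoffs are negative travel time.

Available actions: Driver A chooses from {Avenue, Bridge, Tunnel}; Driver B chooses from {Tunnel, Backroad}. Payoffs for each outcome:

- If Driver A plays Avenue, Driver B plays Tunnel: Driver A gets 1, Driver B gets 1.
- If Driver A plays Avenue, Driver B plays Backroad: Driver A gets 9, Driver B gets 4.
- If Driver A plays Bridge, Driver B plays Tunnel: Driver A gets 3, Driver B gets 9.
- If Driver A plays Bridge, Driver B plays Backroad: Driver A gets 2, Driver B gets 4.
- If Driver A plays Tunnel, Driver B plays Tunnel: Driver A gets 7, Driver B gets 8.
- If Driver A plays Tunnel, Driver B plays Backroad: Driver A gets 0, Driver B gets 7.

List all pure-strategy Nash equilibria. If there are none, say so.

Driver A against Tunnel: payoffs 1, 3, 7 → best response Tunnel.
Driver A against Backroad: payoffs 9, 2, 0 → best response Avenue.
Driver B against Avenue: payoffs 1, 4 → best response Backroad.
Driver B against Bridge: payoffs 9, 4 → best response Tunnel.
Driver B against Tunnel: payoffs 8, 7 → best response Tunnel.
Mutual best responses: (Avenue, Backroad); (Tunnel, Tunnel).

(Avenue, Backroad) and (Tunnel, Tunnel)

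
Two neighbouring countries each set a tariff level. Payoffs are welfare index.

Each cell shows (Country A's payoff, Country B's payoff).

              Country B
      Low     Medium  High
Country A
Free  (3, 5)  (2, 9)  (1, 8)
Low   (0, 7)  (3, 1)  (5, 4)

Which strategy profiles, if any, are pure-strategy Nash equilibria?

none

For each strategy profile, look for a profitable unilateral deviation.
(Free, Low): Country B can switch to Medium (5 → 9). Not NE.
(Free, Medium): Country A can switch to Low (2 → 3). Not NE.
(Free, High): Country A can switch to Low (1 → 5). Not NE.
(Low, Low): Country A can switch to Free (0 → 3). Not NE.
(Low, Medium): Country B can switch to Low (1 → 7). Not NE.
(Low, High): Country B can switch to Low (4 → 7). Not NE.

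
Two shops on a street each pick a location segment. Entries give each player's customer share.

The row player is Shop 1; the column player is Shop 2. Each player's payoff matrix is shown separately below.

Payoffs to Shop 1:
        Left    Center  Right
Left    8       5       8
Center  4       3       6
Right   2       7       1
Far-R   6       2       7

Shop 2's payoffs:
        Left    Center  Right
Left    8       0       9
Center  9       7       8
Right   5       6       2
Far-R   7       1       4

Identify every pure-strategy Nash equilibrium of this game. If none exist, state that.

Pure-strategy Nash equilibria: (Left, Right) and (Right, Center)

Shop 1 against Left: payoffs 8, 4, 2, 6 → best response Left.
Shop 1 against Center: payoffs 5, 3, 7, 2 → best response Right.
Shop 1 against Right: payoffs 8, 6, 1, 7 → best response Left.
Shop 2 against Left: payoffs 8, 0, 9 → best response Right.
Shop 2 against Center: payoffs 9, 7, 8 → best response Left.
Shop 2 against Right: payoffs 5, 6, 2 → best response Center.
Shop 2 against Far-R: payoffs 7, 1, 4 → best response Left.
Mutual best responses: (Left, Right); (Right, Center).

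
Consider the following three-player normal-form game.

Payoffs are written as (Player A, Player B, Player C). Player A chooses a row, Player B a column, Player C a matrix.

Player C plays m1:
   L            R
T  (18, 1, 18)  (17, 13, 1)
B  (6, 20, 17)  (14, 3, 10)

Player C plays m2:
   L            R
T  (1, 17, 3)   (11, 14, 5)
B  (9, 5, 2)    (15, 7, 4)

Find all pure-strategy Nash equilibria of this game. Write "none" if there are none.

(T, L, m1): Player B can switch to R (1 → 13). Not NE.
(T, L, m2): Player A can switch to B (1 → 9). Not NE.
(T, R, m1): Player C can switch to m2 (1 → 5). Not NE.
(T, R, m2): Player A can switch to B (11 → 15). Not NE.
(B, L, m1): Player A can switch to T (6 → 18). Not NE.
(B, L, m2): Player B can switch to R (5 → 7). Not NE.
(B, R, m1): Player A can switch to T (14 → 17). Not NE.
(B, R, m2): Player C can switch to m1 (4 → 10). Not NE.

No pure-strategy Nash equilibrium.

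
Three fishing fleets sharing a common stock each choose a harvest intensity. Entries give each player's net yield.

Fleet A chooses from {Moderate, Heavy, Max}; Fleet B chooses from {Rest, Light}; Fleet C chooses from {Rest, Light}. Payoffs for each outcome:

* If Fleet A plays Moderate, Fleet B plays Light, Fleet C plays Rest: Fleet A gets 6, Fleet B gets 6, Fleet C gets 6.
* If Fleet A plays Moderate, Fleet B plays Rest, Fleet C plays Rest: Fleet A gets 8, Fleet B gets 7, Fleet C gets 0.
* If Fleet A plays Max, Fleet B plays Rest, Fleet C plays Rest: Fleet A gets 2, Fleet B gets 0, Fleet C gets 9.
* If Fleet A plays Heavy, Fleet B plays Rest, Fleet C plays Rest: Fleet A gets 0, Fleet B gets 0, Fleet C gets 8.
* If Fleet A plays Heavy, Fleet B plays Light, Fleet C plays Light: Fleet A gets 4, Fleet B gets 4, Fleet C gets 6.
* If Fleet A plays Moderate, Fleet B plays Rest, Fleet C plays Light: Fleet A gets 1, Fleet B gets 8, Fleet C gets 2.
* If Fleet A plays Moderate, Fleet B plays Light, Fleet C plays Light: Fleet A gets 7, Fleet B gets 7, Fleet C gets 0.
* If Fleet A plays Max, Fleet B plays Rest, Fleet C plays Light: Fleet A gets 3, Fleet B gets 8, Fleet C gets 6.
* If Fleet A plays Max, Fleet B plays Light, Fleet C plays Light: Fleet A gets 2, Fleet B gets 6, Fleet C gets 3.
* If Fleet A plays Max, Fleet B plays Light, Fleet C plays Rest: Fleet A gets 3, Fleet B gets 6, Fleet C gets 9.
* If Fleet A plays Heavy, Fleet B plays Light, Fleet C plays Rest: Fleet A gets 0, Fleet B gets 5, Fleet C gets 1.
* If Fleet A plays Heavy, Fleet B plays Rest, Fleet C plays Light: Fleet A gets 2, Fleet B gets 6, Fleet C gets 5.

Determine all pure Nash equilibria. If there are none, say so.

Check each profile: it is a Nash equilibrium iff no player can strictly gain by switching unilaterally.
(Moderate, Rest, Rest): Fleet C can switch to Light (0 → 2). Not NE.
(Moderate, Rest, Light): Fleet A can switch to Heavy (1 → 2). Not NE.
(Moderate, Light, Rest): Fleet B can switch to Rest (6 → 7). Not NE.
(Moderate, Light, Light): Fleet B can switch to Rest (7 → 8). Not NE.
(Heavy, Rest, Rest): Fleet A can switch to Moderate (0 → 8). Not NE.
(Heavy, Rest, Light): Fleet A can switch to Max (2 → 3). Not NE.
(Heavy, Light, Rest): Fleet A can switch to Moderate (0 → 6). Not NE.
(Heavy, Light, Light): Fleet A can switch to Moderate (4 → 7). Not NE.
(The remaining 4 profiles each have a profitable deviation by the same check.)

This game has no pure Nash equilibrium.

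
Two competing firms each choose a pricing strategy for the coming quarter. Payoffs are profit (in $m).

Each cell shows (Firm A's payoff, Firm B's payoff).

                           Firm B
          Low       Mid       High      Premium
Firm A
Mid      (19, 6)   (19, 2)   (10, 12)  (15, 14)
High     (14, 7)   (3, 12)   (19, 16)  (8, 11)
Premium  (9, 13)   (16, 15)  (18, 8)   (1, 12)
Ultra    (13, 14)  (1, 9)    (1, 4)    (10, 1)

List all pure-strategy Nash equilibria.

For each strategy profile, look for a profitable unilateral deviation.
(Mid, Low): Firm B can switch to High (6 → 12). Not NE.
(Mid, Mid): Firm B can switch to Low (2 → 6). Not NE.
(Mid, High): Firm A can switch to High (10 → 19). Not NE.
(Mid, Premium): Firm A gets 15, best alternative 10; Firm B gets 14, best alternative 12. No profitable deviation — NE.
(High, Low): Firm A can switch to Mid (14 → 19). Not NE.
(High, Mid): Firm A can switch to Mid (3 → 19). Not NE.
(High, High): Firm A gets 19, best alternative 18; Firm B gets 16, best alternative 12. No profitable deviation — NE.
(High, Premium): Firm A can switch to Mid (8 → 15). Not NE.
(The remaining 8 profiles each have a profitable deviation by the same check.)

(Mid, Premium), (High, High)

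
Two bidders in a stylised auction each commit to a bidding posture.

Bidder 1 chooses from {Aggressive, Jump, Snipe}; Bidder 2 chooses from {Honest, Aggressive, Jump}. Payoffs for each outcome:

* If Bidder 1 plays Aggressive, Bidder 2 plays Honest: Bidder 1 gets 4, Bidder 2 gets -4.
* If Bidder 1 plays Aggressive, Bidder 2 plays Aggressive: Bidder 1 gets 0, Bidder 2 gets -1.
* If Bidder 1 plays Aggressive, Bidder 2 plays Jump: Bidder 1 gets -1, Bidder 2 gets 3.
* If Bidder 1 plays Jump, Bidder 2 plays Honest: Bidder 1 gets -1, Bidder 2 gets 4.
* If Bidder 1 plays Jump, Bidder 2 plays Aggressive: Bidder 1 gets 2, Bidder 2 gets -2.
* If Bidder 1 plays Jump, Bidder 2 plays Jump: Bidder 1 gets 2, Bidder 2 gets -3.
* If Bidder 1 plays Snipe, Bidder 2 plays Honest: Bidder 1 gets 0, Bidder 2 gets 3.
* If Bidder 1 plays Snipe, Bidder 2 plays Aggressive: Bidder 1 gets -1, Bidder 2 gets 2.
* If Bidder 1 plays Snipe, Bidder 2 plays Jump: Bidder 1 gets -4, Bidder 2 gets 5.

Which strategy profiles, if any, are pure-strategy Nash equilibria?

none

For each strategy profile, look for a profitable unilateral deviation.
(Aggressive, Honest): Bidder 2 can switch to Aggressive (-4 → -1). Not NE.
(Aggressive, Aggressive): Bidder 1 can switch to Jump (0 → 2). Not NE.
(Aggressive, Jump): Bidder 1 can switch to Jump (-1 → 2). Not NE.
(Jump, Honest): Bidder 1 can switch to Aggressive (-1 → 4). Not NE.
(Jump, Aggressive): Bidder 2 can switch to Honest (-2 → 4). Not NE.
(Jump, Jump): Bidder 2 can switch to Honest (-3 → 4). Not NE.
(Snipe, Honest): Bidder 1 can switch to Aggressive (0 → 4). Not NE.
(Snipe, Aggressive): Bidder 1 can switch to Aggressive (-1 → 0). Not NE.
(The remaining 1 profile has a profitable deviation by the same check.)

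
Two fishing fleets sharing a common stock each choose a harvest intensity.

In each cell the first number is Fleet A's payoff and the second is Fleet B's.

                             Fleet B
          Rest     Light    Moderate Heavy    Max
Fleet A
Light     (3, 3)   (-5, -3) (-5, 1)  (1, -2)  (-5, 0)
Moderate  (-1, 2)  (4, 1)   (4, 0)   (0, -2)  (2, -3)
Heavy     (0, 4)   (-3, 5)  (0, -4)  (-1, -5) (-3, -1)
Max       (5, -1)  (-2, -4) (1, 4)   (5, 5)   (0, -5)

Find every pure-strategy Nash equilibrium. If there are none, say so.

Mark each player's best response to every combination of opponents' strategies; a profile where every player is best-responding is a pure Nash equilibrium.
Fleet A against Rest: payoffs 3, -1, 0, 5 → best response Max.
Fleet A against Light: payoffs -5, 4, -3, -2 → best response Moderate.
Fleet A against Moderate: payoffs -5, 4, 0, 1 → best response Moderate.
Fleet A against Heavy: payoffs 1, 0, -1, 5 → best response Max.
Fleet A against Max: payoffs -5, 2, -3, 0 → best response Moderate.
Fleet B against Light: payoffs 3, -3, 1, -2, 0 → best response Rest.
Fleet B against Moderate: payoffs 2, 1, 0, -2, -3 → best response Rest.
Fleet B against Heavy: payoffs 4, 5, -4, -5, -1 → best response Light.
Fleet B against Max: payoffs -1, -4, 4, 5, -5 → best response Heavy.
Mutual best responses: (Max, Heavy).

Pure NE: (Max, Heavy)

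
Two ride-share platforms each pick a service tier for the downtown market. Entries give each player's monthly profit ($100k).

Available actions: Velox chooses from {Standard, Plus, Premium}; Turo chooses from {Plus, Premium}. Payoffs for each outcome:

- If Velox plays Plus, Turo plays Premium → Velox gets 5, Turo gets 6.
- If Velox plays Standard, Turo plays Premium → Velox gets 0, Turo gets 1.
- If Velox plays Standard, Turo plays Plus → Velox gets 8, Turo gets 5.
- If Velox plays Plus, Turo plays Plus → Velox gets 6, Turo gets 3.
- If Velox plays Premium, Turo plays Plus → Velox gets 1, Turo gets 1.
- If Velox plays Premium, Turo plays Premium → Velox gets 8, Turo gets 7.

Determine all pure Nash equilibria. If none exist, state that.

Pure-strategy Nash equilibria: (Standard, Plus), (Premium, Premium)

Velox against Plus: payoffs 8, 6, 1 → best response Standard.
Velox against Premium: payoffs 0, 5, 8 → best response Premium.
Turo against Standard: payoffs 5, 1 → best response Plus.
Turo against Plus: payoffs 3, 6 → best response Premium.
Turo against Premium: payoffs 1, 7 → best response Premium.
Mutual best responses: (Standard, Plus); (Premium, Premium).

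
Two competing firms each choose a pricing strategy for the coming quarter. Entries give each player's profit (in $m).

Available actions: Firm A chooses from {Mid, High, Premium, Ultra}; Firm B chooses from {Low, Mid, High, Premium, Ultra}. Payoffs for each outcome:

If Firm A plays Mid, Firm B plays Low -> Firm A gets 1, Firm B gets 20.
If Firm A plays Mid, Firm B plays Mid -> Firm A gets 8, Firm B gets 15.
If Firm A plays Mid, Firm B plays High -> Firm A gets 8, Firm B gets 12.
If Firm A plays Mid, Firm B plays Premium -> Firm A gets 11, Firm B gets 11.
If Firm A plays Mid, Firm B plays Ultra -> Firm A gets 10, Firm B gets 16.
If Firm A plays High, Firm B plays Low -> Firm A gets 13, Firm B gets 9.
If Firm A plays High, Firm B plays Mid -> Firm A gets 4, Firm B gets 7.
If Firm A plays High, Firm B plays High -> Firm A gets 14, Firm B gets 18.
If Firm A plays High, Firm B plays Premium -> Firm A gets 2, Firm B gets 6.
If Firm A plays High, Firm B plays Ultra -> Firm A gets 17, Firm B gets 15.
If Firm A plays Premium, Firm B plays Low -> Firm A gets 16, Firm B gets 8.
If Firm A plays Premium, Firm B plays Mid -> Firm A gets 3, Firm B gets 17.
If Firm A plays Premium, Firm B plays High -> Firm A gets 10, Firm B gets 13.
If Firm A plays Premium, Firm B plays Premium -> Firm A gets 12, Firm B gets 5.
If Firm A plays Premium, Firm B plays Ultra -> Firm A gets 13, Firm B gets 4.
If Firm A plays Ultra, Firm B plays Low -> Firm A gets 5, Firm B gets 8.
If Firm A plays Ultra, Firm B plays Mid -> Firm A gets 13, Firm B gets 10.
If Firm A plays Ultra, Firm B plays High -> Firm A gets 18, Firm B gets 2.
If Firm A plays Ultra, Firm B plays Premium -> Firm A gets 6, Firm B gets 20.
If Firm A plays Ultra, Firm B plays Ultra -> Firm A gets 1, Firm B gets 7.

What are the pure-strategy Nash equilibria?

none

Check each profile: it is a Nash equilibrium iff no player can strictly gain by switching unilaterally.
(Mid, Low): Firm A can switch to High (1 → 13). Not NE.
(Mid, Mid): Firm A can switch to Ultra (8 → 13). Not NE.
(Mid, High): Firm A can switch to High (8 → 14). Not NE.
(Mid, Premium): Firm A can switch to Premium (11 → 12). Not NE.
(Mid, Ultra): Firm A can switch to High (10 → 17). Not NE.
(High, Low): Firm A can switch to Premium (13 → 16). Not NE.
(High, Mid): Firm A can switch to Mid (4 → 8). Not NE.
(High, High): Firm A can switch to Ultra (14 → 18). Not NE.
(High, Premium): Firm A can switch to Mid (2 → 11). Not NE.
(High, Ultra): Firm B can switch to High (15 → 18). Not NE.
(Premium, Low): Firm B can switch to Mid (8 → 17). Not NE.
(Premium, Mid): Firm A can switch to Mid (3 → 8). Not NE.
(The remaining 8 profiles each have a profitable deviation by the same check.)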